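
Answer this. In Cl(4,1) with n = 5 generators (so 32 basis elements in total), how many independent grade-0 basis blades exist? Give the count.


Number of grade-k basis blades in Cl(p,q) with n = p + q is C(n, k).
n = 4 + 1 = 5
C(5, 0) = 5! / (0! * 5!)
= 120 / (1 * 120)
= 1


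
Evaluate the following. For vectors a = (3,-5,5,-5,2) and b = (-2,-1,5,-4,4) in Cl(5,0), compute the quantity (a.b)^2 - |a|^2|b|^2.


a . b = 3*(-2) + (-5)*(-1) + 5*5 + (-5)*(-4) + 2*4
= -6 + 5 + 25 + 20 + 8 = 52
|a|^2 = 3^2 + (-5)^2 + 5^2 + (-5)^2 + 2^2 = 88
|b|^2 = (-2)^2 + (-1)^2 + 5^2 + (-4)^2 + 4^2 = 62
(a.b)^2 = 52^2 = 2704
|a|^2 * |b|^2 = 88 * 62 = 5456
Result = 2704 - 5456 = -2752


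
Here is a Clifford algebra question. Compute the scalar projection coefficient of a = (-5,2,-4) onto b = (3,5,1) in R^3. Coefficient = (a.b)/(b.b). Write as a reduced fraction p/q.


Projection coefficient = (a . b) / (b . b)
a . b = (-5)*3 + 2*5 + (-4)*1
= -15 + 10 + (-4) = -9
b . b = 3^2 + 5^2 + 1^2
= 9 + 25 + 1 = 35
Coefficient = -9/35
In lowest terms: -9/35


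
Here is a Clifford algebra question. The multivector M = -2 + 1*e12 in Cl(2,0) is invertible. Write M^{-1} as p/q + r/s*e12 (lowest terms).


M = -2 + 1*e12, where e12^2 = -1.
Since M commutes with its reverse ~M = a - b*e12, M * ~M = a^2 - b^2*e12^2 = a^2 + b^2.
So M^{-1} = ~M / (a^2 + b^2) = (a - b*e12)/(a^2 + b^2).
a^2 + b^2 = 4 + 1 = 5
Scalar part = -2/5 = -2/5
Bivector coeff = -1/5 = -1/5
M^{-1} = -2/5 - 1/5*e12


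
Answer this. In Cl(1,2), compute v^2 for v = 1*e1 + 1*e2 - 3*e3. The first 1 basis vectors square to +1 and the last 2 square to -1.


v^2 = sum of c_i^2 * e_i^2
Positive signature terms (e_i^2 = +1): 1^2 = 1
Negative signature terms (e_j^2 = -1): 1^2 + (-3)^2 = 10
v^2 = 1 - 10 = -9


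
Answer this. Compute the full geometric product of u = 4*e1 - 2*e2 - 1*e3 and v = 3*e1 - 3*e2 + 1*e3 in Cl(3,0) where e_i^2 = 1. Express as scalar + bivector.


In Cl(3,0): e_i^2 = 1, e_ie_j = -e_je_i for i != j.
Scalar part = u . v = 4*3 + (-2)*(-3) + (-1)*1
= 12 + 6 + (-1) = 17
e12 coeff = 4*(-3) - (-2)*3 = -12 - (-6) = -6
e13 coeff = 4*1 - (-1)*3 = 4 - (-3) = 7
e23 coeff = (-2)*1 - (-1)*(-3) = -2 - 3 = -5
uv = 17 - 6*e12 + 7*e13 - 5*e23


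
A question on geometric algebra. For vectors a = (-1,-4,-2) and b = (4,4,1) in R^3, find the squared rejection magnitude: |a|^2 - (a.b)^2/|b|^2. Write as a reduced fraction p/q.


|a|^2 = (-1)^2 + (-4)^2 + (-2)^2 = 21
|b|^2 = 4^2 + 4^2 + 1^2 = 33
a . b = (-1)*4 + (-4)*4 + (-2)*1 = -22
(a.b)^2 = (-22)^2 = 484
|rej|^2 = 21 - 484/33
= (693 - 484)/33
= 209/33
In lowest terms: 19/3


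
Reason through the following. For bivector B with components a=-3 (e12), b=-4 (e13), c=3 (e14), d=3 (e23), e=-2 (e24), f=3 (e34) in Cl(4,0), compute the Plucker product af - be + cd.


Plucker relation: af - be + cd
a*f = (-3)*3 = -9
b*e = (-4)*(-2) = 8
c*d = 3*3 = 9
af - be + cd = -9 - 8 + 9
= -8


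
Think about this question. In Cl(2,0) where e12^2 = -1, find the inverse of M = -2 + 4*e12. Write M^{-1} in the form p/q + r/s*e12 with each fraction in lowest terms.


M = -2 + 4*e12, where e12^2 = -1.
Since M commutes with its reverse ~M = a - b*e12, M * ~M = a^2 - b^2*e12^2 = a^2 + b^2.
So M^{-1} = ~M / (a^2 + b^2) = (a - b*e12)/(a^2 + b^2).
a^2 + b^2 = 4 + 16 = 20
Scalar part = -2/20 = -1/10
Bivector coeff = -4/20 = -1/5
M^{-1} = -1/10 - 1/5*e12


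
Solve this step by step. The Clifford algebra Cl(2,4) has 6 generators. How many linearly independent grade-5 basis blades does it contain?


Number of grade-k basis blades in Cl(p,q) with n = p + q is C(n, k).
n = 2 + 4 = 6
C(6, 5) = 6! / (5! * 1!)
= 720 / (120 * 1)
= 6


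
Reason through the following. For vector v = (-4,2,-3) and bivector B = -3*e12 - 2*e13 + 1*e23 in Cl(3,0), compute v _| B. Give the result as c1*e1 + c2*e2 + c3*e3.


Left contraction v _| B = <vB>_1 (grade-1 part of the geometric product vB).
Using e1_|e12 = e2, e2_|e12 = -e1, e1_|e13 = e3, e3_|e13 = -e1, e2_|e23 = e3, e3_|e23 = -e2:
e1 coeff: -v2*b12 - v3*b13 = -(2)*(-3) - (-3)*(-2) = 0
e2 coeff: v1*b12 - v3*b23 = (-4)*(-3) - (-3)*(1) = 15
e3 coeff: v1*b13 + v2*b23 = (-4)*(-2) + (2)*(1) = 10
v _| B = 0*e1 + 15*e2 + 10*e3


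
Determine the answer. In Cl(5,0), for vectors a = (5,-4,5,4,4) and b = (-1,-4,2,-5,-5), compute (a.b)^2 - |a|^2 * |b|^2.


a . b = 5*(-1) + (-4)*(-4) + 5*2 + 4*(-5) + 4*(-5)
= -5 + 16 + 10 + (-20) + (-20) = -19
|a|^2 = 5^2 + (-4)^2 + 5^2 + 4^2 + 4^2 = 98
|b|^2 = (-1)^2 + (-4)^2 + 2^2 + (-5)^2 + (-5)^2 = 71
(a.b)^2 = (-19)^2 = 361
|a|^2 * |b|^2 = 98 * 71 = 6958
Result = 361 - 6958 = -6597


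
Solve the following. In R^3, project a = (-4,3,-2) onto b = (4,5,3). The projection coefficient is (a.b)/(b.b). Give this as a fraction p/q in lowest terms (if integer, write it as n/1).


Projection coefficient = (a . b) / (b . b)
a . b = (-4)*4 + 3*5 + (-2)*3
= -16 + 15 + (-6) = -7
b . b = 4^2 + 5^2 + 3^2
= 16 + 25 + 9 = 50
Coefficient = -7/50
In lowest terms: -7/50


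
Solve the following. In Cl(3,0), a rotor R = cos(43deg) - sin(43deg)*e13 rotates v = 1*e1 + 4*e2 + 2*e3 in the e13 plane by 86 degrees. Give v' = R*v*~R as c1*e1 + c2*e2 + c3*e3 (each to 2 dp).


Rotor R = cos(43deg) - sin(43deg)*e13
Rotation angle theta = 2 * 43 = 86 degrees in the e13 plane (e1 -> e3).
The component perpendicular to the plane (e2) is invariant: v'_2 = v2 = 4.00
cos(86deg) = 0.0698, sin(86deg) = 0.9976
v'_1 = v1*cos(theta) - v3*sin(theta) = 1*0.0698 - 2*0.9976 = -1.93
v'_3 = v1*sin(theta) + v3*cos(theta) = 1*0.9976 + 2*0.0698 = 1.14
v' = -1.93*e1 + 4.00*e2 + 1.14*e3


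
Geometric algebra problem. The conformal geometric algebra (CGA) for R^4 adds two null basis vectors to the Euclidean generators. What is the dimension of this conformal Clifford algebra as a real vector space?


The conformal model of R^4 uses Cl(5,1): the 4 Euclidean generators plus two extra orthogonal generators e+ (e+^2 = +1) and e- (e-^2 = -1), from which the null vectors e0, einf are built.
Number of generators m = 4 + 2 = 6.
dim Cl(p,q) = 2^m = 2^6 = 64


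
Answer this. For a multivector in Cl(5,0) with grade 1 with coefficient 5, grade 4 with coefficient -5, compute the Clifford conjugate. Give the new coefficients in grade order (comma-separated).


Clifford conjugate sign for grade k: (-1)^(k(k+1)/2)
Grade 1: (-1)^(1*2/2) = (-1)^1 = -1, coeff 5 -> -5
Grade 4: (-1)^(4*5/2) = (-1)^10 = 1, coeff -5 -> -5
Conjugated coefficients: -5, -5


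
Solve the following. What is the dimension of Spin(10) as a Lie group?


Spin(n) double-covers SO(n); both have Lie algebra so(n) of dimension n(n-1)/2.
n = 10
n(n-1) = 10 * 9 = 90
dim Spin(10) = 90/2 = 45


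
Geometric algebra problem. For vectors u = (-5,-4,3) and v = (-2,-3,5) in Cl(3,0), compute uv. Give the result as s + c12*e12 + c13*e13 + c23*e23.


In Cl(3,0): e_i^2 = 1, e_ie_j = -e_je_i for i != j.
Scalar part = u . v = (-5)*(-2) + (-4)*(-3) + 3*5
= 10 + 12 + 15 = 37
e12 coeff = (-5)*(-3) - (-4)*(-2) = 15 - 8 = 7
e13 coeff = (-5)*5 - 3*(-2) = -25 - (-6) = -19
e23 coeff = (-4)*5 - 3*(-3) = -20 - (-9) = -11
uv = 37 + 7*e12 - 19*e13 - 11*e23


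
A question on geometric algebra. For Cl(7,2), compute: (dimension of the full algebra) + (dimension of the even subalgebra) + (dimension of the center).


n = 7 + 2 = 9
Total dim = 2^9 = 512
Even subalgebra dim = 2^8 = 256
n is odd, so center dim = 2
Sum = 512 + 256 + 2 = 770


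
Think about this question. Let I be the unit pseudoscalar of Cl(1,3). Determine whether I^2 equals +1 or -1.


The pseudoscalar I = e1...e_n (product of all n generators) of Cl(p,q) satisfies I^2 = (-1)^(q + n(n-1)/2).
p = 1, q = 3, n = p + q = 4
n(n-1)/2 = 4 * 3 / 2 = 6
Exponent = q + n(n-1)/2 = 3 + 6 = 9
I^2 = (-1)^9 = -1


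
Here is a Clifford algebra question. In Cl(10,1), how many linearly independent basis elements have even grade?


Even subalgebra dimension = 2^(n-1)
n = 10 + 1 = 11
2^(11 - 1) = 2^10 = 1024
Verification: sum of C(11,k) for even k = 1 + 55 + 330 + 462 + 165 + 11 = 1024
Result = 1024


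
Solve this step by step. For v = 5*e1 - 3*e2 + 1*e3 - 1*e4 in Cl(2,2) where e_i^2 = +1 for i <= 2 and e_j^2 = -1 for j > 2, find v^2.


v^2 = sum of c_i^2 * e_i^2
Positive signature terms (e_i^2 = +1): 5^2 + (-3)^2 = 34
Negative signature terms (e_j^2 = -1): 1^2 + (-1)^2 = 2
v^2 = 34 - 2 = 32


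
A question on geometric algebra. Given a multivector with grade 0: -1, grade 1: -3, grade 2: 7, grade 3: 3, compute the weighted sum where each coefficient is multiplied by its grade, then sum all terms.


Grade-weighted sum = sum of grade_k * coefficient_k
0*(-1) = 0
1*(-3) = -3
2*7 = 14
3*3 = 9
Total = 0 + (-3) + 14 + 9 = 20


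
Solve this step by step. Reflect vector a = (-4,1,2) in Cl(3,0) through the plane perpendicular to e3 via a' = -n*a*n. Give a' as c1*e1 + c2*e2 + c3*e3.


Reflection formula: a' = -n*a*n, with n = e3 (unit vector, n^2 = 1).
For reflection through hyperplane perp to e3:
The component along e3 flips sign, others stay.
a = (-4, 1, 2)
a' = (-4, 1, -2)
a' = -4*e1 + 1*e2 - 2*e3


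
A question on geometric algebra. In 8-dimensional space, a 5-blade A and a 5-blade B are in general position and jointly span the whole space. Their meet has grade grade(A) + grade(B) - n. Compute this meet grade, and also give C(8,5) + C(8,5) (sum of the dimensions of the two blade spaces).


Meet grade = grade(A) + grade(B) - n
= 5 + 5 - 8 = 2
C(8,5) = 56
C(8,5) = 56
dim_A + dim_B = 56 + 56 = 112


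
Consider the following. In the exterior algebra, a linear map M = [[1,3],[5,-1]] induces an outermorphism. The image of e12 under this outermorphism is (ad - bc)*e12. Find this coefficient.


The outermorphism of a linear map f sends e1^e2 to f(e1)^f(e2).
f(e1) = 1*e1 + 5*e2
f(e2) = 3*e1 - 1*e2
f(e1) ^ f(e2) = (1*e1 + 5*e2) ^ (3*e1 - 1*e2)
= 1*(-1)*e12 + 5*3*e21
= (-1 - 15)*e12
= -16*e12
Coefficient = -16


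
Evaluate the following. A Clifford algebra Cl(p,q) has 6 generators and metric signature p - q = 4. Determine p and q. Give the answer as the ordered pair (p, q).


We need p + q = 6 and p - q = 4.
Adding: 2p = 6 + 4 = 10, so p = 5.
Then q = 6 - 5 = 1.
(p, q) = (5, 1)


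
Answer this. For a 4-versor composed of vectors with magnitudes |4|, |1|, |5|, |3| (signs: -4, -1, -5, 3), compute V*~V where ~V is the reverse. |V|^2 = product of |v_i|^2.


Each vector v_i has |v_i|^2 = s_i^2
Squared scales: (-4)^2 = 16, (-1)^2 = 1, (-5)^2 = 25, 3^2 = 9
|V|^2 = 16 * 1 * 25 * 9
= 3600


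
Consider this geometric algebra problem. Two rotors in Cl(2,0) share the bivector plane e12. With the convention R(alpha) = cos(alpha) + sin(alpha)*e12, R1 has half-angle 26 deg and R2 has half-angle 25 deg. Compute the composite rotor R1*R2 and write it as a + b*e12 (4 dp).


Same-plane rotors commute and their half-angles add:
R1*R2 = cos(a1 + a2) + sin(a1 + a2)*e12.
a1 + a2 = 26 + 25 = 51 deg
cos(51 deg) = 0.6293
sin(51 deg) = 0.7771
R1*R2 = 0.6293 + 0.7771*e12


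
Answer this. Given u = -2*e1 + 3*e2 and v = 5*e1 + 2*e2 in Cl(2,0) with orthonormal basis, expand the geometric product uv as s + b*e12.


Expand: (-2*e1 + 3*e2)(5*e1 + 2*e2)
= (-2)*5*e1e1 + (-2)*2*e1e2 + 3*5*e2e1 + 3*2*e2e2
Using e1^2 = e2^2 = 1, e2e1 = -e1e2:
Scalar part s = (-2)*5 + 3*2 = -10 + 6 = -4
Bivector part b = (-2)*2 - 3*5 = -4 - 15 = -19
uv = -4 - 19*e12


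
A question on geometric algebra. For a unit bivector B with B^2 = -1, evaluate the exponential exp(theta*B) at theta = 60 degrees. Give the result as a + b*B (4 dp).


For a unit bivector B with B^2 = -1, the exponential series gives
e^(theta*B) = cos(theta) + sin(theta)*B (the GA analogue of Euler's formula).
theta = 60 degrees = 1.047198 rad
cos(60 deg) = 0.5000
sin(60 deg) = 0.8660
exp(theta*B) = 0.5000 + 0.8660*B


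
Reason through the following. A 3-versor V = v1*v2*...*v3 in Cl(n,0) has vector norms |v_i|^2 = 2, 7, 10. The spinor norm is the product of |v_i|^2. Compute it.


Spinor norm N(V) = |v1|^2 * |v2|^2 * ... * |v3|^2
= 2 * 7 * 10
Running product: 2, 14, 140
N(V) = 140


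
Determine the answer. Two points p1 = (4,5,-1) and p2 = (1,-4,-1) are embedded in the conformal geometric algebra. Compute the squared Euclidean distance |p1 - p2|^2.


p1 - p2 = (3, 9, 0)
|p1 - p2|^2 = 3^2 + 9^2 + 0^2
= 9 + 81 + 0
= 90


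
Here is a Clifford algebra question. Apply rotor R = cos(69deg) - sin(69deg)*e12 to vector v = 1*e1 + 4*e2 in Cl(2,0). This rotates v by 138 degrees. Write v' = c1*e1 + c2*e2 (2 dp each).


Rotor R = cos(69deg) - sin(69deg)*e12
Rotation angle theta = 2 * 69 = 138 degrees
v' = R*v*~R rotates v by theta.
cos(138deg) = -0.7431, sin(138deg) = 0.6691
v'_1 = 1*cos(138deg) - 4*sin(138deg)
= 1*(-0.7431) - 4*0.6691
= -3.42
v'_2 = 1*sin(138deg) + 4*cos(138deg)
= 1*0.6691 + 4*(-0.7431)
= -2.30
v' = -3.42*e1 - 2.30*e2


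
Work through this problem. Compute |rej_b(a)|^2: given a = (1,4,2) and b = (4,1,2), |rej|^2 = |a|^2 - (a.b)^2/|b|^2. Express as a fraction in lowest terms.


|a|^2 = 1^2 + 4^2 + 2^2 = 21
|b|^2 = 4^2 + 1^2 + 2^2 = 21
a . b = 1*4 + 4*1 + 2*2 = 12
(a.b)^2 = 12^2 = 144
|rej|^2 = 21 - 144/21
= (441 - 144)/21
= 297/21
In lowest terms: 99/7


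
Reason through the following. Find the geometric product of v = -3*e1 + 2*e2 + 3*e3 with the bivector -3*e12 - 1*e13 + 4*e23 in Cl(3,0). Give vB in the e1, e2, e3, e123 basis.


vB has grade-1 (vector) and grade-3 (trivector) parts: vB = (v _| B) + (v ^ B).
Vector part <vB>_1:
  e1: -v2*b12 - v3*b13 = -(2)*(-3) - (3)*(-1) = 9
  e2: v1*b12 - v3*b23 = (-3)*(-3) - (3)*(4) = -3
  e3: v1*b13 + v2*b23 = (-3)*(-1) + (2)*(4) = 11
Trivector part <vB>_3:
  e123: v1*b23 - v2*b13 + v3*b12 = (-3)*(4) - (2)*(-1) + (3)*(-3) = -19
vB = 9*e1 - 3*e2 + 11*e3 - 19*e123


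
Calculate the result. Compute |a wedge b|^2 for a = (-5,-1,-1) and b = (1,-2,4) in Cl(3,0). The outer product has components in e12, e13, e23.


a wedge b = (a1*b2 - a2*b1)*e12 + (a1*b3 - a3*b1)*e13 + (a2*b3 - a3*b2)*e23
e12 coeff: (-5)*(-2) - (-1)*1 = 10 - (-1) = 11
e13 coeff: (-5)*4 - (-1)*1 = -20 - (-1) = -19
e23 coeff: (-1)*4 - (-1)*(-2) = -4 - 2 = -6
|a wedge b|^2 = 11^2 + (-19)^2 + (-6)^2
= 121 + 361 + 36
= 518


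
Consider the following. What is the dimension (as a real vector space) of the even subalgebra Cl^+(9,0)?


Even subalgebra dimension = 2^(n-1)
n = 9 + 0 = 9
2^(9 - 1) = 2^8 = 256
Verification: sum of C(9,k) for even k = 1 + 36 + 126 + 84 + 9 = 256
Result = 256


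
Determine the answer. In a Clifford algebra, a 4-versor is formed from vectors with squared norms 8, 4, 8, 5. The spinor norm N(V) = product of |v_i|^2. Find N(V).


Spinor norm N(V) = |v1|^2 * |v2|^2 * ... * |v4|^2
= 8 * 4 * 8 * 5
Running product: 8, 32, 256, 1280
N(V) = 1280


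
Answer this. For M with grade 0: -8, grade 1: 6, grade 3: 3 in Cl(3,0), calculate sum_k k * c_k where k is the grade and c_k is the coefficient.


Grade-weighted sum = sum of grade_k * coefficient_k
0*(-8) = 0
1*6 = 6
3*3 = 9
Total = 0 + 6 + 9 = 15


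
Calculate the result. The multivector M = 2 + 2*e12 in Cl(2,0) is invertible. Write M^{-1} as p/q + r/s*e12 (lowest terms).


M = 2 + 2*e12, where e12^2 = -1.
Since M commutes with its reverse ~M = a - b*e12, M * ~M = a^2 - b^2*e12^2 = a^2 + b^2.
So M^{-1} = ~M / (a^2 + b^2) = (a - b*e12)/(a^2 + b^2).
a^2 + b^2 = 4 + 4 = 8
Scalar part = 2/8 = 1/4
Bivector coeff = -2/8 = -1/4
M^{-1} = 1/4 - 1/4*e12


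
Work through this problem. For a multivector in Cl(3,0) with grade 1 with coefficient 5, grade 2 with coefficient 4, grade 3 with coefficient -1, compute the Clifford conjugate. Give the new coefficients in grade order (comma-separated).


Clifford conjugate sign for grade k: (-1)^(k(k+1)/2)
Grade 1: (-1)^(1*2/2) = (-1)^1 = -1, coeff 5 -> -5
Grade 2: (-1)^(2*3/2) = (-1)^3 = -1, coeff 4 -> -4
Grade 3: (-1)^(3*4/2) = (-1)^6 = 1, coeff -1 -> -1
Conjugated coefficients: -5, -4, -1


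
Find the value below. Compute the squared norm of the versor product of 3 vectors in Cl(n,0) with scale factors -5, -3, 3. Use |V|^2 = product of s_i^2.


Each vector v_i has |v_i|^2 = s_i^2
Squared scales: (-5)^2 = 25, (-3)^2 = 9, 3^2 = 9
|V|^2 = 25 * 9 * 9
= 2025


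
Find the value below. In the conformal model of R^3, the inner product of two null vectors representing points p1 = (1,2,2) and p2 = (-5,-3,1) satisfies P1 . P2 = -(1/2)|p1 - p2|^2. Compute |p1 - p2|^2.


p1 - p2 = (6, 5, 1)
|p1 - p2|^2 = 6^2 + 5^2 + 1^2
= 36 + 25 + 1
= 62


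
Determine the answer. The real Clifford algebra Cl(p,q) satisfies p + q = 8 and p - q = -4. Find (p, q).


We need p + q = 8 and p - q = -4.
Adding: 2p = 8 + (-4) = 4, so p = 2.
Then q = 8 - 2 = 6.
(p, q) = (2, 6)


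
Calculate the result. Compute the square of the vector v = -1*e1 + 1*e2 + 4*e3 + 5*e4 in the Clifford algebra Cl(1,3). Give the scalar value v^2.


v^2 = sum of c_i^2 * e_i^2
Positive signature terms (e_i^2 = +1): (-1)^2 = 1
Negative signature terms (e_j^2 = -1): 1^2 + 4^2 + 5^2 = 42
v^2 = 1 - 42 = -41


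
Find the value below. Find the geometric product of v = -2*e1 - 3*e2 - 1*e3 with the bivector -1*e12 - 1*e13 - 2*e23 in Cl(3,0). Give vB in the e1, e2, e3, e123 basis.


vB has grade-1 (vector) and grade-3 (trivector) parts: vB = (v _| B) + (v ^ B).
Vector part <vB>_1:
  e1: -v2*b12 - v3*b13 = -(-3)*(-1) - (-1)*(-1) = -4
  e2: v1*b12 - v3*b23 = (-2)*(-1) - (-1)*(-2) = 0
  e3: v1*b13 + v2*b23 = (-2)*(-1) + (-3)*(-2) = 8
Trivector part <vB>_3:
  e123: v1*b23 - v2*b13 + v3*b12 = (-2)*(-2) - (-3)*(-1) + (-1)*(-1) = 2
vB = -4*e1 + 0*e2 + 8*e3 + 2*e123


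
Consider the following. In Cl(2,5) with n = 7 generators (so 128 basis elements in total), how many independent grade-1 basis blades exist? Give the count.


Number of grade-k basis blades in Cl(p,q) with n = p + q is C(n, k).
n = 2 + 5 = 7
C(7, 1) = 7! / (1! * 6!)
= 5040 / (1 * 720)
= 7


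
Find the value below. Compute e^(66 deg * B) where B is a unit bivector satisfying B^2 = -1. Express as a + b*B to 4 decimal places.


For a unit bivector B with B^2 = -1, the exponential series gives
e^(theta*B) = cos(theta) + sin(theta)*B (the GA analogue of Euler's formula).
theta = 66 degrees = 1.151917 rad
cos(66 deg) = 0.4067
sin(66 deg) = 0.9135
exp(theta*B) = 0.4067 + 0.9135*B


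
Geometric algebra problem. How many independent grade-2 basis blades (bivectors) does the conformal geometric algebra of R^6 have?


The conformal model of R^6 uses Cl(7,1) with m = 6 + 2 = 8 generators.
Number of grade-2 blades = C(m, 2) = C(8, 2)
= 8*7/2 = 28


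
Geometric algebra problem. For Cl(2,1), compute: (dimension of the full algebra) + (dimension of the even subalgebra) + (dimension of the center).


n = 2 + 1 = 3
Total dim = 2^3 = 8
Even subalgebra dim = 2^2 = 4
n is odd, so center dim = 2
Sum = 8 + 4 + 2 = 14


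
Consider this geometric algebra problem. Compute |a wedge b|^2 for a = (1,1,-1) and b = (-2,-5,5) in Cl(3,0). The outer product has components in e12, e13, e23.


a wedge b = (a1*b2 - a2*b1)*e12 + (a1*b3 - a3*b1)*e13 + (a2*b3 - a3*b2)*e23
e12 coeff: 1*(-5) - 1*(-2) = -5 - (-2) = -3
e13 coeff: 1*5 - (-1)*(-2) = 5 - 2 = 3
e23 coeff: 1*5 - (-1)*(-5) = 5 - 5 = 0
|a wedge b|^2 = (-3)^2 + 3^2 + 0^2
= 9 + 9 + 0
= 18


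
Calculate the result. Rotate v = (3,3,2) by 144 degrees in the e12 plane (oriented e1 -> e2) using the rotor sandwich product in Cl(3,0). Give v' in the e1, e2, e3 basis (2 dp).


Rotor R = cos(72deg) - sin(72deg)*e12
Rotation angle theta = 2 * 72 = 144 degrees in the e12 plane (e1 -> e2).
The component perpendicular to the plane (e3) is invariant: v'_3 = v3 = 2.00
cos(144deg) = -0.8090, sin(144deg) = 0.5878
v'_1 = v1*cos(theta) - v2*sin(theta) = 3*(-0.8090) - 3*0.5878 = -4.19
v'_2 = v1*sin(theta) + v2*cos(theta) = 3*0.5878 + 3*(-0.8090) = -0.66
v' = -4.19*e1 - 0.66*e2 + 2.00*e3


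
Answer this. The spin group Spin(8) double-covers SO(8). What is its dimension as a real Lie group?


Spin(n) double-covers SO(n); both have Lie algebra so(n) of dimension n(n-1)/2.
n = 8
n(n-1) = 8 * 7 = 56
dim Spin(8) = 56/2 = 28


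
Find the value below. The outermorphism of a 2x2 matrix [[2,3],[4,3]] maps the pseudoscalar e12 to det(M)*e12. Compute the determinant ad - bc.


The outermorphism of a linear map f sends e1^e2 to f(e1)^f(e2).
f(e1) = 2*e1 + 4*e2
f(e2) = 3*e1 + 3*e2
f(e1) ^ f(e2) = (2*e1 + 4*e2) ^ (3*e1 + 3*e2)
= 2*3*e12 + 4*3*e21
= (6 - 12)*e12
= -6*e12
Coefficient = -6


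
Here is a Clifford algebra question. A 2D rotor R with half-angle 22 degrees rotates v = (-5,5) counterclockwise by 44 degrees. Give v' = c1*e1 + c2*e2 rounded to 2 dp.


Rotor R = cos(22deg) - sin(22deg)*e12
Rotation angle theta = 2 * 22 = 44 degrees
v' = R*v*~R rotates v by theta.
cos(44deg) = 0.7193, sin(44deg) = 0.6947
v'_1 = -5*cos(44deg) - 5*sin(44deg)
= -5*0.7193 - 5*0.6947
= -7.07
v'_2 = -5*sin(44deg) + 5*cos(44deg)
= -5*0.6947 + 5*0.7193
= 0.12
v' = -7.07*e1 + 0.12*e2


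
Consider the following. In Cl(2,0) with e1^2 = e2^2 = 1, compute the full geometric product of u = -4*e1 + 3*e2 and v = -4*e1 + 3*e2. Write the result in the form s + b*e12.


Expand: (-4*e1 + 3*e2)(-4*e1 + 3*e2)
= (-4)*(-4)*e1e1 + (-4)*3*e1e2 + 3*(-4)*e2e1 + 3*3*e2e2
Using e1^2 = e2^2 = 1, e2e1 = -e1e2:
Scalar part s = (-4)*(-4) + 3*3 = 16 + 9 = 25
Bivector part b = (-4)*3 - 3*(-4) = -12 - (-12) = 0
uv = 25 + 0*e12


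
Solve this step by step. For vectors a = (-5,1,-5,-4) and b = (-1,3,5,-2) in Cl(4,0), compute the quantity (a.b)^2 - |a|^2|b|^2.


a . b = (-5)*(-1) + 1*3 + (-5)*5 + (-4)*(-2)
= 5 + 3 + (-25) + 8 = -9
|a|^2 = (-5)^2 + 1^2 + (-5)^2 + (-4)^2 = 67
|b|^2 = (-1)^2 + 3^2 + 5^2 + (-2)^2 = 39
(a.b)^2 = (-9)^2 = 81
|a|^2 * |b|^2 = 67 * 39 = 2613
Result = 81 - 2613 = -2532


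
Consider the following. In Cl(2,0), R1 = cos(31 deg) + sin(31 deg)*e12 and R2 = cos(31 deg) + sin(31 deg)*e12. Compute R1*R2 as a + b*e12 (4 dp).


Same-plane rotors commute and their half-angles add:
R1*R2 = cos(a1 + a2) + sin(a1 + a2)*e12.
a1 + a2 = 31 + 31 = 62 deg
cos(62 deg) = 0.4695
sin(62 deg) = 0.8829
R1*R2 = 0.4695 + 0.8829*e12


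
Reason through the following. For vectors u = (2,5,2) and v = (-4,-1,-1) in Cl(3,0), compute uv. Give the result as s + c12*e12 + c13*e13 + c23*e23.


In Cl(3,0): e_i^2 = 1, e_ie_j = -e_je_i for i != j.
Scalar part = u . v = 2*(-4) + 5*(-1) + 2*(-1)
= -8 + (-5) + (-2) = -15
e12 coeff = 2*(-1) - 5*(-4) = -2 - (-20) = 18
e13 coeff = 2*(-1) - 2*(-4) = -2 - (-8) = 6
e23 coeff = 5*(-1) - 2*(-1) = -5 - (-2) = -3
uv = -15 + 18*e12 + 6*e13 - 3*e23


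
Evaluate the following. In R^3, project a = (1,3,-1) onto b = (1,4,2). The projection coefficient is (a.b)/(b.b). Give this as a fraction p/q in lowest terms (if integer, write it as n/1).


Projection coefficient = (a . b) / (b . b)
a . b = 1*1 + 3*4 + (-1)*2
= 1 + 12 + (-2) = 11
b . b = 1^2 + 4^2 + 2^2
= 1 + 16 + 4 = 21
Coefficient = 11/21
In lowest terms: 11/21


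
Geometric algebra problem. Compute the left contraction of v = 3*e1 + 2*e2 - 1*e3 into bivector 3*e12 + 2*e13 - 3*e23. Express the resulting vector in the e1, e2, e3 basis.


Left contraction v _| B = <vB>_1 (grade-1 part of the geometric product vB).
Using e1_|e12 = e2, e2_|e12 = -e1, e1_|e13 = e3, e3_|e13 = -e1, e2_|e23 = e3, e3_|e23 = -e2:
e1 coeff: -v2*b12 - v3*b13 = -(2)*(3) - (-1)*(2) = -4
e2 coeff: v1*b12 - v3*b23 = (3)*(3) - (-1)*(-3) = 6
e3 coeff: v1*b13 + v2*b23 = (3)*(2) + (2)*(-3) = 0
v _| B = -4*e1 + 6*e2 + 0*e3


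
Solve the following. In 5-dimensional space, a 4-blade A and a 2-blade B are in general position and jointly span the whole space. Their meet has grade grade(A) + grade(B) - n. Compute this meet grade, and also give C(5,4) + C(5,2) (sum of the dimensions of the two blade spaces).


Meet grade = grade(A) + grade(B) - n
= 4 + 2 - 5 = 1
C(5,4) = 5
C(5,2) = 10
dim_A + dim_B = 5 + 10 = 15


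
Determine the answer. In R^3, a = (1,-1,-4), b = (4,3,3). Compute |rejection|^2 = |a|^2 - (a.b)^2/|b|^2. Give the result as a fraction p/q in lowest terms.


|a|^2 = 1^2 + (-1)^2 + (-4)^2 = 18
|b|^2 = 4^2 + 3^2 + 3^2 = 34
a . b = 1*4 + (-1)*3 + (-4)*3 = -11
(a.b)^2 = (-11)^2 = 121
|rej|^2 = 18 - 121/34
= (612 - 121)/34
= 491/34
In lowest terms: 491/34


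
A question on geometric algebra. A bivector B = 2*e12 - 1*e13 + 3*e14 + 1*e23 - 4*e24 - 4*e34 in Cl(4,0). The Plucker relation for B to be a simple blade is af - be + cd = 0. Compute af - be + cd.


Plucker relation: af - be + cd
a*f = 2*(-4) = -8
b*e = (-1)*(-4) = 4
c*d = 3*1 = 3
af - be + cd = -8 - 4 + 3
= -9


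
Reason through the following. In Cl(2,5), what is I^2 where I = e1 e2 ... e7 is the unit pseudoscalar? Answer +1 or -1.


The pseudoscalar I = e1...e_n (product of all n generators) of Cl(p,q) satisfies I^2 = (-1)^(q + n(n-1)/2).
p = 2, q = 5, n = p + q = 7
n(n-1)/2 = 7 * 6 / 2 = 21
Exponent = q + n(n-1)/2 = 5 + 21 = 26
I^2 = (-1)^26 = +1


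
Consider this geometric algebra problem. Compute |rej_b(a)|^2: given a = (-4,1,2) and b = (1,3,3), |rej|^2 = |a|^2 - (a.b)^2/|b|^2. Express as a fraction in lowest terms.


|a|^2 = (-4)^2 + 1^2 + 2^2 = 21
|b|^2 = 1^2 + 3^2 + 3^2 = 19
a . b = (-4)*1 + 1*3 + 2*3 = 5
(a.b)^2 = 5^2 = 25
|rej|^2 = 21 - 25/19
= (399 - 25)/19
= 374/19
In lowest terms: 374/19


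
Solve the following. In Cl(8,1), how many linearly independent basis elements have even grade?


Even subalgebra dimension = 2^(n-1)
n = 8 + 1 = 9
2^(9 - 1) = 2^8 = 256
Verification: sum of C(9,k) for even k = 1 + 36 + 126 + 84 + 9 = 256
Result = 256


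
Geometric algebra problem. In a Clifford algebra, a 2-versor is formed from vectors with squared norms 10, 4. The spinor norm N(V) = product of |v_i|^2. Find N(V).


Spinor norm N(V) = |v1|^2 * |v2|^2 * ... * |v2|^2
= 10 * 4
Running product: 10, 40
N(V) = 40


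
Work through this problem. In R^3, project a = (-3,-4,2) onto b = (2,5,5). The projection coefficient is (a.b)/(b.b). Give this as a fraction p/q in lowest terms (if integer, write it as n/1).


Projection coefficient = (a . b) / (b . b)
a . b = (-3)*2 + (-4)*5 + 2*5
= -6 + (-20) + 10 = -16
b . b = 2^2 + 5^2 + 5^2
= 4 + 25 + 25 = 54
Coefficient = -16/54
In lowest terms: -8/27


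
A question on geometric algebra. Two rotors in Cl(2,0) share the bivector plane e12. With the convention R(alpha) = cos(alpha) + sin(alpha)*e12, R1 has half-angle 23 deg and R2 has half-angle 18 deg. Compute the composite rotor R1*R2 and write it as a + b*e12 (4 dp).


Same-plane rotors commute and their half-angles add:
R1*R2 = cos(a1 + a2) + sin(a1 + a2)*e12.
a1 + a2 = 23 + 18 = 41 deg
cos(41 deg) = 0.7547
sin(41 deg) = 0.6561
R1*R2 = 0.7547 + 0.6561*e12


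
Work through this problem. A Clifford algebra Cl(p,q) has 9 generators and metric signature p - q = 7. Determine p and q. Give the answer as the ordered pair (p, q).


We need p + q = 9 and p - q = 7.
Adding: 2p = 9 + 7 = 16, so p = 8.
Then q = 9 - 8 = 1.
(p, q) = (8, 1)


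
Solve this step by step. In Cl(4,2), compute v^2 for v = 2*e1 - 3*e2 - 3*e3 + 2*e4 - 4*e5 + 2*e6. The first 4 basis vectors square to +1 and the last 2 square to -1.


v^2 = sum of c_i^2 * e_i^2
Positive signature terms (e_i^2 = +1): 2^2 + (-3)^2 + (-3)^2 + 2^2 = 26
Negative signature terms (e_j^2 = -1): (-4)^2 + 2^2 = 20
v^2 = 26 - 20 = 6


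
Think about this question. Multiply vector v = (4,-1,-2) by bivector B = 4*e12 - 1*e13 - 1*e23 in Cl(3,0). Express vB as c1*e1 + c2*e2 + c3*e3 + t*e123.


vB has grade-1 (vector) and grade-3 (trivector) parts: vB = (v _| B) + (v ^ B).
Vector part <vB>_1:
  e1: -v2*b12 - v3*b13 = -(-1)*(4) - (-2)*(-1) = 2
  e2: v1*b12 - v3*b23 = (4)*(4) - (-2)*(-1) = 14
  e3: v1*b13 + v2*b23 = (4)*(-1) + (-1)*(-1) = -3
Trivector part <vB>_3:
  e123: v1*b23 - v2*b13 + v3*b12 = (4)*(-1) - (-1)*(-1) + (-2)*(4) = -13
vB = 2*e1 + 14*e2 - 3*e3 - 13*e123


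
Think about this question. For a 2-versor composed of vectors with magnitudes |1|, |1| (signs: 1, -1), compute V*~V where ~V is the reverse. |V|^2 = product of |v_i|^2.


Each vector v_i has |v_i|^2 = s_i^2
Squared scales: 1^2 = 1, (-1)^2 = 1
|V|^2 = 1 * 1
= 1


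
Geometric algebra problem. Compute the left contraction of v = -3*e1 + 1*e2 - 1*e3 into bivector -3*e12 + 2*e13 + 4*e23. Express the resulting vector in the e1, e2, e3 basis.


Left contraction v _| B = <vB>_1 (grade-1 part of the geometric product vB).
Using e1_|e12 = e2, e2_|e12 = -e1, e1_|e13 = e3, e3_|e13 = -e1, e2_|e23 = e3, e3_|e23 = -e2:
e1 coeff: -v2*b12 - v3*b13 = -(1)*(-3) - (-1)*(2) = 5
e2 coeff: v1*b12 - v3*b23 = (-3)*(-3) - (-1)*(4) = 13
e3 coeff: v1*b13 + v2*b23 = (-3)*(2) + (1)*(4) = -2
v _| B = 5*e1 + 13*e2 - 2*e3


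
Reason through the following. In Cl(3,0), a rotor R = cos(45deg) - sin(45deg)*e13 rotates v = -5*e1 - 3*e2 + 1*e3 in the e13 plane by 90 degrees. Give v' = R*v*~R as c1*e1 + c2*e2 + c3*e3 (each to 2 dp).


Rotor R = cos(45deg) - sin(45deg)*e13
Rotation angle theta = 2 * 45 = 90 degrees in the e13 plane (e1 -> e3).
The component perpendicular to the plane (e2) is invariant: v'_2 = v2 = -3.00
cos(90deg) = 0.0000, sin(90deg) = 1.0000
v'_1 = v1*cos(theta) - v3*sin(theta) = -5*0.0000 - 1*1.0000 = -1.00
v'_3 = v1*sin(theta) + v3*cos(theta) = -5*1.0000 + 1*0.0000 = -5.00
v' = -1.00*e1 - 3.00*e2 - 5.00*e3


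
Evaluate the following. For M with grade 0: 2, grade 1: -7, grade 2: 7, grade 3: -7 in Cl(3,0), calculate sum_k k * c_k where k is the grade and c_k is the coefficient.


Grade-weighted sum = sum of grade_k * coefficient_k
0*2 = 0
1*(-7) = -7
2*7 = 14
3*(-7) = -21
Total = 0 + (-7) + 14 + (-21) = -14


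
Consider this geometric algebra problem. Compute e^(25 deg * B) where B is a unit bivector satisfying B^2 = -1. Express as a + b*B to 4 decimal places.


For a unit bivector B with B^2 = -1, the exponential series gives
e^(theta*B) = cos(theta) + sin(theta)*B (the GA analogue of Euler's formula).
theta = 25 degrees = 0.436332 rad
cos(25 deg) = 0.9063
sin(25 deg) = 0.4226
exp(theta*B) = 0.9063 + 0.4226*B


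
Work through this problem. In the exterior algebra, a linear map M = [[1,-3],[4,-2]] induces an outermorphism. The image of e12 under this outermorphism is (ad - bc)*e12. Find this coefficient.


The outermorphism of a linear map f sends e1^e2 to f(e1)^f(e2).
f(e1) = 1*e1 + 4*e2
f(e2) = -3*e1 - 2*e2
f(e1) ^ f(e2) = (1*e1 + 4*e2) ^ (-3*e1 - 2*e2)
= 1*(-2)*e12 + 4*(-3)*e21
= (-2 - (-12))*e12
= 10*e12
Coefficient = 10


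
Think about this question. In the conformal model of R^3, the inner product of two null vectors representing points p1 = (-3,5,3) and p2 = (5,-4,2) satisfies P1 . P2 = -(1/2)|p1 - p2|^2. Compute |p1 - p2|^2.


p1 - p2 = (-8, 9, 1)
|p1 - p2|^2 = (-8)^2 + 9^2 + 1^2
= 64 + 81 + 1
= 146


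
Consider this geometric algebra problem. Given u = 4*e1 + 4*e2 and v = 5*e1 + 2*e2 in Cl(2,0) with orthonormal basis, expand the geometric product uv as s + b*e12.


Expand: (4*e1 + 4*e2)(5*e1 + 2*e2)
= 4*5*e1e1 + 4*2*e1e2 + 4*5*e2e1 + 4*2*e2e2
Using e1^2 = e2^2 = 1, e2e1 = -e1e2:
Scalar part s = 4*5 + 4*2 = 20 + 8 = 28
Bivector part b = 4*2 - 4*5 = 8 - 20 = -12
uv = 28 - 12*e12


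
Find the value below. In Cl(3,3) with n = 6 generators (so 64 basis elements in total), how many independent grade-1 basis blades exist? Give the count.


Number of grade-k basis blades in Cl(p,q) with n = p + q is C(n, k).
n = 3 + 3 = 6
C(6, 1) = 6! / (1! * 5!)
= 720 / (1 * 120)
= 6


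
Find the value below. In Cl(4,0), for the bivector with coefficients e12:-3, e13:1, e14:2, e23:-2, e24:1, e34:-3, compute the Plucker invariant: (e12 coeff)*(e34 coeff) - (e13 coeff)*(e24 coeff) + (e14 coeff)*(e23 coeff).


Plucker relation: af - be + cd
a*f = (-3)*(-3) = 9
b*e = 1*1 = 1
c*d = 2*(-2) = -4
af - be + cd = 9 - 1 + (-4)
= 4


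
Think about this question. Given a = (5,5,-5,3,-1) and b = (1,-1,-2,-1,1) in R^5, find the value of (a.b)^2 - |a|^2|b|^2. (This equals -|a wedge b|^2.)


a . b = 5*1 + 5*(-1) + (-5)*(-2) + 3*(-1) + (-1)*1
= 5 + (-5) + 10 + (-3) + (-1) = 6
|a|^2 = 5^2 + 5^2 + (-5)^2 + 3^2 + (-1)^2 = 85
|b|^2 = 1^2 + (-1)^2 + (-2)^2 + (-1)^2 + 1^2 = 8
(a.b)^2 = 6^2 = 36
|a|^2 * |b|^2 = 85 * 8 = 680
Result = 36 - 680 = -644


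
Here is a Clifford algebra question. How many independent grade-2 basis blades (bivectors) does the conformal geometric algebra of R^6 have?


The conformal model of R^6 uses Cl(7,1) with m = 6 + 2 = 8 generators.
Number of grade-2 blades = C(m, 2) = C(8, 2)
= 8*7/2 = 28


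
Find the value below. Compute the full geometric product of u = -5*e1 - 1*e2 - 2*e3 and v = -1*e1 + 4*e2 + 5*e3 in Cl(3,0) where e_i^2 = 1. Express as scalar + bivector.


In Cl(3,0): e_i^2 = 1, e_ie_j = -e_je_i for i != j.
Scalar part = u . v = (-5)*(-1) + (-1)*4 + (-2)*5
= 5 + (-4) + (-10) = -9
e12 coeff = (-5)*4 - (-1)*(-1) = -20 - 1 = -21
e13 coeff = (-5)*5 - (-2)*(-1) = -25 - 2 = -27
e23 coeff = (-1)*5 - (-2)*4 = -5 - (-8) = 3
uv = -9 - 21*e12 - 27*e13 + 3*e23


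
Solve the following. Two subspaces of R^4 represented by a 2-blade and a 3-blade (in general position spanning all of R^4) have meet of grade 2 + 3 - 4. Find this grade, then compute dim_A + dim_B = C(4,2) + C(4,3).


Meet grade = grade(A) + grade(B) - n
= 2 + 3 - 4 = 1
C(4,2) = 6
C(4,3) = 4
dim_A + dim_B = 6 + 4 = 10


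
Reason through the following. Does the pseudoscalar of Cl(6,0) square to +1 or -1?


The pseudoscalar I = e1...e_n (product of all n generators) of Cl(p,q) satisfies I^2 = (-1)^(q + n(n-1)/2).
p = 6, q = 0, n = p + q = 6
n(n-1)/2 = 6 * 5 / 2 = 15
Exponent = q + n(n-1)/2 = 0 + 15 = 15
I^2 = (-1)^15 = -1


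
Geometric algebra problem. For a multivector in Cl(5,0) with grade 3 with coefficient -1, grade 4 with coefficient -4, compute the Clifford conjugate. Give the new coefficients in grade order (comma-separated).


Clifford conjugate sign for grade k: (-1)^(k(k+1)/2)
Grade 3: (-1)^(3*4/2) = (-1)^6 = 1, coeff -1 -> -1
Grade 4: (-1)^(4*5/2) = (-1)^10 = 1, coeff -4 -> -4
Conjugated coefficients: -1, -4


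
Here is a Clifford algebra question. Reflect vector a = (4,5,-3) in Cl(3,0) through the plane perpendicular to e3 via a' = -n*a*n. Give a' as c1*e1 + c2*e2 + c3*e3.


Reflection formula: a' = -n*a*n, with n = e3 (unit vector, n^2 = 1).
For reflection through hyperplane perp to e3:
The component along e3 flips sign, others stay.
a = (4, 5, -3)
a' = (4, 5, 3)
a' = 4*e1 + 5*e2 + 3*e3


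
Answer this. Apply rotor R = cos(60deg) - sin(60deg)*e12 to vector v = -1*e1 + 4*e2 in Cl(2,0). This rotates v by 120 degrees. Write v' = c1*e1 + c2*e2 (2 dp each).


Rotor R = cos(60deg) - sin(60deg)*e12
Rotation angle theta = 2 * 60 = 120 degrees
v' = R*v*~R rotates v by theta.
cos(120deg) = -0.5000, sin(120deg) = 0.8660
v'_1 = -1*cos(120deg) - 4*sin(120deg)
= -1*(-0.5000) - 4*0.8660
= -2.96
v'_2 = -1*sin(120deg) + 4*cos(120deg)
= -1*0.8660 + 4*(-0.5000)
= -2.87
v' = -2.96*e1 - 2.87*e2


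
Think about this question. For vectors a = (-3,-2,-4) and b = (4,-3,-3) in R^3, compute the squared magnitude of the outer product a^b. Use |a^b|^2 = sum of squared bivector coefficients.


a wedge b = (a1*b2 - a2*b1)*e12 + (a1*b3 - a3*b1)*e13 + (a2*b3 - a3*b2)*e23
e12 coeff: (-3)*(-3) - (-2)*4 = 9 - (-8) = 17
e13 coeff: (-3)*(-3) - (-4)*4 = 9 - (-16) = 25
e23 coeff: (-2)*(-3) - (-4)*(-3) = 6 - 12 = -6
|a wedge b|^2 = 17^2 + 25^2 + (-6)^2
= 289 + 625 + 36
= 950


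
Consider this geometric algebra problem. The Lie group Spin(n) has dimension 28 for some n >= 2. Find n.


dim Spin(n) = dim so(n) = n(n-1)/2.
Solve n(n-1)/2 = 28, i.e. n^2 - n - 56 = 0.
Discriminant = 1 + 8*28 = 225
n = (1 + sqrt(225))/2 = (1 + 15)/2 = 8


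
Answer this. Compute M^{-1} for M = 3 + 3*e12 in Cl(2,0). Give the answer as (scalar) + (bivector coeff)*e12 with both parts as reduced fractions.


M = 3 + 3*e12, where e12^2 = -1.
Since M commutes with its reverse ~M = a - b*e12, M * ~M = a^2 - b^2*e12^2 = a^2 + b^2.
So M^{-1} = ~M / (a^2 + b^2) = (a - b*e12)/(a^2 + b^2).
a^2 + b^2 = 9 + 9 = 18
Scalar part = 3/18 = 1/6
Bivector coeff = -3/18 = -1/6
M^{-1} = 1/6 - 1/6*e12


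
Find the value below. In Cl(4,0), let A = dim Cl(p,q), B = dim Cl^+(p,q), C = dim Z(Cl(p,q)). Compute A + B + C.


n = 4 + 0 = 4
Total dim = 2^4 = 16
Even subalgebra dim = 2^3 = 8
n is even, so center dim = 1
Sum = 16 + 8 + 1 = 25


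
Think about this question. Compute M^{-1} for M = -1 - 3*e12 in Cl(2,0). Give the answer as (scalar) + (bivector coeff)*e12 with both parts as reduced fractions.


M = -1 - 3*e12, where e12^2 = -1.
Since M commutes with its reverse ~M = a - b*e12, M * ~M = a^2 - b^2*e12^2 = a^2 + b^2.
So M^{-1} = ~M / (a^2 + b^2) = (a - b*e12)/(a^2 + b^2).
a^2 + b^2 = 1 + 9 = 10
Scalar part = -1/10 = -1/10
Bivector coeff = 3/10 = 3/10
M^{-1} = -1/10 + 3/10*e12


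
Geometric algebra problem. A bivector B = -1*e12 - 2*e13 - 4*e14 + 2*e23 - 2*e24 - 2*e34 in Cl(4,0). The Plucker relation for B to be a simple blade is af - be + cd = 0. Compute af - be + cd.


Plucker relation: af - be + cd
a*f = (-1)*(-2) = 2
b*e = (-2)*(-2) = 4
c*d = (-4)*2 = -8
af - be + cd = 2 - 4 + (-8)
= -10


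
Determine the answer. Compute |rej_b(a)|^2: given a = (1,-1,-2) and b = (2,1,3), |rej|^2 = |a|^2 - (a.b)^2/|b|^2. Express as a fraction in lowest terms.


|a|^2 = 1^2 + (-1)^2 + (-2)^2 = 6
|b|^2 = 2^2 + 1^2 + 3^2 = 14
a . b = 1*2 + (-1)*1 + (-2)*3 = -5
(a.b)^2 = (-5)^2 = 25
|rej|^2 = 6 - 25/14
= (84 - 25)/14
= 59/14
In lowest terms: 59/14


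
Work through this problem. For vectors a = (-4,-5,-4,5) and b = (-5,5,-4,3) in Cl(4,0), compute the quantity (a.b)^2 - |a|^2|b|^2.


a . b = (-4)*(-5) + (-5)*5 + (-4)*(-4) + 5*3
= 20 + (-25) + 16 + 15 = 26
|a|^2 = (-4)^2 + (-5)^2 + (-4)^2 + 5^2 = 82
|b|^2 = (-5)^2 + 5^2 + (-4)^2 + 3^2 = 75
(a.b)^2 = 26^2 = 676
|a|^2 * |b|^2 = 82 * 75 = 6150
Result = 676 - 6150 = -5474


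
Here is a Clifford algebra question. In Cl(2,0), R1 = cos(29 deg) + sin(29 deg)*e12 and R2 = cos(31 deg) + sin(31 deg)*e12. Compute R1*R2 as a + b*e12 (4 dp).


Same-plane rotors commute and their half-angles add:
R1*R2 = cos(a1 + a2) + sin(a1 + a2)*e12.
a1 + a2 = 29 + 31 = 60 deg
cos(60 deg) = 0.5000
sin(60 deg) = 0.8660
R1*R2 = 0.5000 + 0.8660*e12


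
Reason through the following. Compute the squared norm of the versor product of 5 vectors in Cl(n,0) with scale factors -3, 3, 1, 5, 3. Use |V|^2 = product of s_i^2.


Each vector v_i has |v_i|^2 = s_i^2
Squared scales: (-3)^2 = 9, 3^2 = 9, 1^2 = 1, 5^2 = 25, 3^2 = 9
|V|^2 = 9 * 9 * 1 * 25 * 9
= 18225


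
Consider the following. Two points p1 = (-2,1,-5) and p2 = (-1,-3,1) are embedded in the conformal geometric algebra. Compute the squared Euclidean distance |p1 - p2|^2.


p1 - p2 = (-1, 4, -6)
|p1 - p2|^2 = (-1)^2 + 4^2 + (-6)^2
= 1 + 16 + 36
= 53


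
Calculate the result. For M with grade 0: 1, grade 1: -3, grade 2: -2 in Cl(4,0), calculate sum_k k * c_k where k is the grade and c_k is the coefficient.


Grade-weighted sum = sum of grade_k * coefficient_k
0*1 = 0
1*(-3) = -3
2*(-2) = -4
Total = 0 + (-3) + (-4) = -7


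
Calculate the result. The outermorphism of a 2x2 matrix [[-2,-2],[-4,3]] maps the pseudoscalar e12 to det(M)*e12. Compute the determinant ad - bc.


The outermorphism of a linear map f sends e1^e2 to f(e1)^f(e2).
f(e1) = -2*e1 - 4*e2
f(e2) = -2*e1 + 3*e2
f(e1) ^ f(e2) = (-2*e1 - 4*e2) ^ (-2*e1 + 3*e2)
= (-2)*3*e12 + (-4)*(-2)*e21
= (-6 - 8)*e12
= -14*e12
Coefficient = -14


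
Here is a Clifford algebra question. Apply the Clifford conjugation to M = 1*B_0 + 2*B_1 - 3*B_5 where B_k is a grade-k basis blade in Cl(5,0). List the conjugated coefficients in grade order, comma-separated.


Clifford conjugate sign for grade k: (-1)^(k(k+1)/2)
Grade 0: (-1)^(0*1/2) = (-1)^0 = 1, coeff 1 -> 1
Grade 1: (-1)^(1*2/2) = (-1)^1 = -1, coeff 2 -> -2
Grade 5: (-1)^(5*6/2) = (-1)^15 = -1, coeff -3 -> 3
Conjugated coefficients: 1, -2, 3


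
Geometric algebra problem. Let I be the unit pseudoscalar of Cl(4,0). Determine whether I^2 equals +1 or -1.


The pseudoscalar I = e1...e_n (product of all n generators) of Cl(p,q) satisfies I^2 = (-1)^(q + n(n-1)/2).
p = 4, q = 0, n = p + q = 4
n(n-1)/2 = 4 * 3 / 2 = 6
Exponent = q + n(n-1)/2 = 0 + 6 = 6
I^2 = (-1)^6 = +1
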